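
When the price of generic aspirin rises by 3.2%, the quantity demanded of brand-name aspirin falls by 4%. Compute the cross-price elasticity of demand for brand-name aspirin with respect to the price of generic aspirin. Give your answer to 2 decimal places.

-1.25

ε = (%ΔQ of brand-name aspirin) / (%ΔP of generic aspirin) = (-4%) / (3.2%) ≈ -1.25.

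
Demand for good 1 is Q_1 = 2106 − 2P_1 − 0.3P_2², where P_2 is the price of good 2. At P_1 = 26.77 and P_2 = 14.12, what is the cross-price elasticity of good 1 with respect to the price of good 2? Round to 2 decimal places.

At P_1 = 26.77 and P_2 = 14.12: Q_1 = 1992.648.
∂Q_1/∂P_2 = -0.6P_2 = -0.6(14.12) = -8.4720.
ε = (∂Q_1/∂P_2)(P_2/Q_1) = -8.4720 × (14.12/1992.648) ≈ -0.06.

-0.06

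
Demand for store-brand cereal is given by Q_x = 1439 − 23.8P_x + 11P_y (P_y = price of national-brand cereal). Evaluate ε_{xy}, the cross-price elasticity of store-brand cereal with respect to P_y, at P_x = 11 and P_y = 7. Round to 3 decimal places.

At P_x = 11 and P_y = 7: Q_x = 1254.2.
∂Q_x/∂P_y = 11.
ε = (∂Q_x/∂P_y)(P_y/Q_x) = 11 × (7/1254.2) ≈ 0.061.
Since ε > 0, store-brand cereal and national-brand cereal are substitutes.

0.061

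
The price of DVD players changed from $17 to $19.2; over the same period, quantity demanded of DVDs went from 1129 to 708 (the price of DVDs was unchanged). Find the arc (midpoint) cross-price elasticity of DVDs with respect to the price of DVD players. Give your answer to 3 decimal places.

-3.771

ΔQ_A = 708 − 1129 = -421; ΔP_B = 19.2 − 17 = 2.2.
Midpoints: Q̄_A = 918.5, P̄_B = 18.10.
ε = (ΔQ_A/Q̄_A)/(ΔP_B/P̄_B) = (-421/918.5)/(2.2/18.10) ≈ -3.771.
ε < 0: DVDs and DVD players are complements.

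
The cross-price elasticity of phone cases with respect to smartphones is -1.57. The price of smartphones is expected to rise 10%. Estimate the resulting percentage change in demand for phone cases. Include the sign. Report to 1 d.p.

-15.7%

%ΔQ ≈ ε × %ΔP of smartphones = -1.57 × (10%) = -15.7%.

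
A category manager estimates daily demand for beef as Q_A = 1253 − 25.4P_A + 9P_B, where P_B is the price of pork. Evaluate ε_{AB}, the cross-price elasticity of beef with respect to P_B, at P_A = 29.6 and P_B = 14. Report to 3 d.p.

0.201

At P_A = 29.6 and P_B = 14: Q_A = 627.16.
∂Q_A/∂P_B = 9.
ε = (∂Q_A/∂P_B)(P_B/Q_A) = 9 × (14/627.16) ≈ 0.201.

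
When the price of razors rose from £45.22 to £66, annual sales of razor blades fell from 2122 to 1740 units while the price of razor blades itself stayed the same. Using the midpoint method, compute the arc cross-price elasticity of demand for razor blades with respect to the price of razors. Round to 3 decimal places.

-0.529

ΔQ_A = 1740 − 2122 = -382; ΔP_B = 66 − 45.22 = 20.78.
Midpoints: Q̄_A = 1931.0, P̄_B = 55.61.
ε = (ΔQ_A/Q̄_A)/(ΔP_B/P̄_B) = (-382/1931.0)/(20.78/55.61) ≈ -0.529.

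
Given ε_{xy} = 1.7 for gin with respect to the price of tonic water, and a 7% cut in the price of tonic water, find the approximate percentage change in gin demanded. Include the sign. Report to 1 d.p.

-11.9%

%ΔQ ≈ ε × %ΔP of tonic water = 1.7 × (-7%) = -11.9%.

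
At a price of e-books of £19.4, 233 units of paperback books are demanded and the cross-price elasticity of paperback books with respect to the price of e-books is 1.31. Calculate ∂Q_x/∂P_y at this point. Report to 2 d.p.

15.73

ε = (∂Q_x/∂P_y)·(P_y/Q_x) ⇒ ∂Q_x/∂P_y = ε·Q_x/P_y = 1.31 × 233/19.4 ≈ 15.73.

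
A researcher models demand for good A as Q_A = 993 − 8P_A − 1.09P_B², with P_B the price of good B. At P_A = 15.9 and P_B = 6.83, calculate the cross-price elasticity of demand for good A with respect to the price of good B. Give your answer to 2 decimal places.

At P_A = 15.9 and P_B = 6.83: Q_A = 814.953.
∂Q_A/∂P_B = -2.18P_B = -2.18(6.83) = -14.8894.
ε = (∂Q_A/∂P_B)(P_B/Q_A) = -14.8894 × (6.83/814.953) ≈ -0.12.

-0.12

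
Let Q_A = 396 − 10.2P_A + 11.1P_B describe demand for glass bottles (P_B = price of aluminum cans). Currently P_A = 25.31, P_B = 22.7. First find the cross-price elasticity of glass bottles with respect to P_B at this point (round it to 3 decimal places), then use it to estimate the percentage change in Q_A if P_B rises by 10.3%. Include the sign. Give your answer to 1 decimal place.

At P_A = 25.31, P_B = 22.7: Q_A = 389.808.
∂Q_A/∂P_B = 11.1.
ε = (∂Q_A/∂P_B)(P_B/Q_A) = 11.1000 × 22.7/389.808 ≈ 0.646.
%ΔQ_A ≈ ε × %ΔP_B = 0.646 × (10.3%) = 6.7%.

6.7%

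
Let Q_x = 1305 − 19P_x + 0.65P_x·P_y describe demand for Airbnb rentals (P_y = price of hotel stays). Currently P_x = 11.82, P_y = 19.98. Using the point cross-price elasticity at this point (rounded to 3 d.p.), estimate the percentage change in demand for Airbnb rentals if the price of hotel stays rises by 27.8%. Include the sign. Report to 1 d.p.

At P_x = 11.82, P_y = 19.98: Q_x = 1233.926.
∂Q_x/∂P_y = 0.65P_x = 7.6830.
ε = (∂Q_x/∂P_y)(P_y/Q_x) = 7.6830 × 19.98/1233.926 ≈ 0.124.
%ΔQ_x ≈ ε × %ΔP_y = 0.124 × (27.8%) = 3.4%.

3.4%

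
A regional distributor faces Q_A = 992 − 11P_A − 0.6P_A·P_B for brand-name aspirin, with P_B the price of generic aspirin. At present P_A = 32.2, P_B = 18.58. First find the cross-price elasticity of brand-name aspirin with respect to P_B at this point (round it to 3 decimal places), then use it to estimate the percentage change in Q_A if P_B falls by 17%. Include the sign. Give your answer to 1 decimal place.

At P_A = 32.2, P_B = 18.58: Q_A = 278.834.
∂Q_A/∂P_B = -0.6P_A = -19.3200.
ε = (∂Q_A/∂P_B)(P_B/Q_A) = -19.3200 × 18.58/278.834 ≈ -1.287.
%ΔQ_A ≈ ε × %ΔP_B = -1.287 × (-17%) = 21.9%.

21.9%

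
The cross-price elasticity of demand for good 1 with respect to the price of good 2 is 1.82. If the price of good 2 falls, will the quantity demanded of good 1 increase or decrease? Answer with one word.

decrease

ε > 0 and the price of good 2 falls, so the quantity of good 1 moves in the same direction: it decreases.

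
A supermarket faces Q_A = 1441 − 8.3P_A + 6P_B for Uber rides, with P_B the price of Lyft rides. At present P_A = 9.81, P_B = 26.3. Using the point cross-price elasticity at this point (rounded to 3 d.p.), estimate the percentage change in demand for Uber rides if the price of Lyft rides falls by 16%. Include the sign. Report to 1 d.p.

At P_A = 9.81, P_B = 26.3: Q_A = 1517.377.
∂Q_A/∂P_B = 6.
ε = (∂Q_A/∂P_B)(P_B/Q_A) = 6.0000 × 26.3/1517.377 ≈ 0.104.
%ΔQ_A ≈ ε × %ΔP_B = 0.104 × (-16%) = -1.7%.

-1.7%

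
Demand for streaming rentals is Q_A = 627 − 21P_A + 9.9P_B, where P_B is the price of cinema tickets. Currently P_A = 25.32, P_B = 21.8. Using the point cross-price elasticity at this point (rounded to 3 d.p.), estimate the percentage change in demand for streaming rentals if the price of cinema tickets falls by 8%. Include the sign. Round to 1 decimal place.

-5.6%

At P_A = 25.32, P_B = 21.8: Q_A = 311.1.
∂Q_A/∂P_B = 9.9.
ε = (∂Q_A/∂P_B)(P_B/Q_A) = 9.9000 × 21.8/311.1 ≈ 0.694.
%ΔQ_A ≈ ε × %ΔP_B = 0.694 × (-8%) = -5.6%.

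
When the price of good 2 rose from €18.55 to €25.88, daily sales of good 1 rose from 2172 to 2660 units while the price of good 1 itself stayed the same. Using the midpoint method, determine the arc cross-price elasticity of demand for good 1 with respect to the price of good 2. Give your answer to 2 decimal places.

0.61

ΔQ_1 = 2660 − 2172 = 488; ΔP_2 = 25.88 − 18.55 = 7.33.
Midpoints: Q̄_1 = 2416.0, P̄_2 = 22.21.
ε = (ΔQ_1/Q̄_1)/(ΔP_2/P̄_2) = (488/2416.0)/(7.33/22.21) ≈ 0.61.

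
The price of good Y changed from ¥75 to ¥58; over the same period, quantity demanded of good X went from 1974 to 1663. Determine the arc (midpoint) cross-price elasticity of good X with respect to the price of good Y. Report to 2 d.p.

0.67

ΔQ_X = 1663 − 1974 = -311; ΔP_Y = 58 − 75 = -17.
Midpoints: Q̄_X = 1818.5, P̄_Y = 66.50.
ε = (ΔQ_X/Q̄_X)/(ΔP_Y/P̄_Y) = (-311/1818.5)/(-17/66.50) ≈ 0.67.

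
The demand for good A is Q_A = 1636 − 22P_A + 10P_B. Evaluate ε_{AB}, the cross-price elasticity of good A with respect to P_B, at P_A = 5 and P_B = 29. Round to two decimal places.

At P_A = 5 and P_B = 29: Q_A = 1816.
∂Q_A/∂P_B = 10.
ε = (∂Q_A/∂P_B)(P_B/Q_A) = 10 × (29/1816) ≈ 0.16.
Since ε > 0, good A and good B are substitutes.

0.16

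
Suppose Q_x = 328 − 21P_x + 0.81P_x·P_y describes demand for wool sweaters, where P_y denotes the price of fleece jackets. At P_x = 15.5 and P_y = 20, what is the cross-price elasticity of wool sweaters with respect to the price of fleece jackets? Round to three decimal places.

At P_x = 15.5 and P_y = 20: Q_x = 253.6.
∂Q_x/∂P_y = 0.81P_x = 0.81(15.5) = 12.5550.
ε = (∂Q_x/∂P_y)(P_y/Q_x) = 12.5550 × (20/253.6) ≈ 0.990.

0.990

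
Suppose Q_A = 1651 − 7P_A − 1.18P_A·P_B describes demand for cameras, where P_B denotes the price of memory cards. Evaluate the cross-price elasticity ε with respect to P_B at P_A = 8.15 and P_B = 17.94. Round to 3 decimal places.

At P_A = 8.15 and P_B = 17.94: Q_A = 1421.421.
∂Q_A/∂P_B = -1.18P_A = -1.18(8.15) = -9.6170.
ε = (∂Q_A/∂P_B)(P_B/Q_A) = -9.6170 × (17.94/1421.421) ≈ -0.121.

-0.121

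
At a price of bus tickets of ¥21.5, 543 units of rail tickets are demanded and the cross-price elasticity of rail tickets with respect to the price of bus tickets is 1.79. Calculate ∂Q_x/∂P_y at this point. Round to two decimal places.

45.21

ε = (∂Q_x/∂P_y)·(P_y/Q_x) ⇒ ∂Q_x/∂P_y = ε·Q_x/P_y = 1.79 × 543/21.5 ≈ 45.21.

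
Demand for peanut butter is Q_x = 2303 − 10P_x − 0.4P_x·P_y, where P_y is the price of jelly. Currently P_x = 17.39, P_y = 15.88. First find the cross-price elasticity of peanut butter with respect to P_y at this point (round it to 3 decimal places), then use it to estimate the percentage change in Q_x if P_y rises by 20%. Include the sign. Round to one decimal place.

-1.1%

At P_x = 17.39, P_y = 15.88: Q_x = 2018.639.
∂Q_x/∂P_y = -0.4P_x = -6.9560.
ε = (∂Q_x/∂P_y)(P_y/Q_x) = -6.9560 × 15.88/2018.639 ≈ -0.055.
%ΔQ_x ≈ ε × %ΔP_y = -0.055 × (20%) = -1.1%.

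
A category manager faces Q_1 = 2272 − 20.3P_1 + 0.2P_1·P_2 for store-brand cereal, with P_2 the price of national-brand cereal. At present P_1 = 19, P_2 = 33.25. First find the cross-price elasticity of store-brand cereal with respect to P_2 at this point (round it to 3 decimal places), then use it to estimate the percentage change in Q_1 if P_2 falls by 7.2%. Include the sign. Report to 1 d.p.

-0.5%

At P_1 = 19, P_2 = 33.25: Q_1 = 2012.65.
∂Q_1/∂P_2 = 0.2P_1 = 3.8000.
ε = (∂Q_1/∂P_2)(P_2/Q_1) = 3.8000 × 33.25/2012.65 ≈ 0.063.
%ΔQ_1 ≈ ε × %ΔP_2 = 0.063 × (-7.2%) = -0.5%.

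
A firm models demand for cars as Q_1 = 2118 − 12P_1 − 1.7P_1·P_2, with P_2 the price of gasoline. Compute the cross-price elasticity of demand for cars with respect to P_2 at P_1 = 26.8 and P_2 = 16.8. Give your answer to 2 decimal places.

At P_1 = 26.8 and P_2 = 16.8: Q_1 = 1030.992.
∂Q_1/∂P_2 = -1.7P_1 = -1.7(26.8) = -45.5600.
ε = (∂Q_1/∂P_2)(P_2/Q_1) = -45.5600 × (16.8/1030.992) ≈ -0.74.
ε < 0: complements.

-0.74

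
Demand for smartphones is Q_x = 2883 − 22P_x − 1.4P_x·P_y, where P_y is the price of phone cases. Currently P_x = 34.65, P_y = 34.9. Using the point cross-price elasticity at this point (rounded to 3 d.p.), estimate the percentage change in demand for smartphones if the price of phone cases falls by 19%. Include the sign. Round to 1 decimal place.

75.2%

At P_x = 34.65, P_y = 34.9: Q_x = 427.701.
∂Q_x/∂P_y = -1.4P_x = -48.5100.
ε = (∂Q_x/∂P_y)(P_y/Q_x) = -48.5100 × 34.9/427.701 ≈ -3.958.
%ΔQ_x ≈ ε × %ΔP_y = -3.958 × (-19%) = 75.2%.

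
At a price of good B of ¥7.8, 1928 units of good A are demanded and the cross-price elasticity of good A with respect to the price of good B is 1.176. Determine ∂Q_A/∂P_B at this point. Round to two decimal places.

ε = (∂Q_A/∂P_B)·(P_B/Q_A) ⇒ ∂Q_A/∂P_B = ε·Q_A/P_B = 1.176 × 1928/7.8 ≈ 290.68.

290.68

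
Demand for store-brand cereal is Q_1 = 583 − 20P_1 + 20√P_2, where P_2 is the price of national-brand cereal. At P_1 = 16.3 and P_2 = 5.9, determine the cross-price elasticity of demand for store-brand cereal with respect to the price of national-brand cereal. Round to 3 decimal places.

0.079

At P_1 = 16.3 and P_2 = 5.9: Q_1 = 305.580.
∂Q_1/∂P_2 = 20/(2√P_2) = 20/(2√5.9) = 4.1169.
ε = (∂Q_1/∂P_2)(P_2/Q_1) = 4.1169 × (5.9/305.580) ≈ 0.079.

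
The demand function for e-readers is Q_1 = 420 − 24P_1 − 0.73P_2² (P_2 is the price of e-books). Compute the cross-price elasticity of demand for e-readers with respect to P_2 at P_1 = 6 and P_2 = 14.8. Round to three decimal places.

At P_1 = 6 and P_2 = 14.8: Q_1 = 116.101.
∂Q_1/∂P_2 = -1.46P_2 = -1.46(14.8) = -21.6080.
ε = (∂Q_1/∂P_2)(P_2/Q_1) = -21.6080 × (14.8/116.101) ≈ -2.754.

-2.754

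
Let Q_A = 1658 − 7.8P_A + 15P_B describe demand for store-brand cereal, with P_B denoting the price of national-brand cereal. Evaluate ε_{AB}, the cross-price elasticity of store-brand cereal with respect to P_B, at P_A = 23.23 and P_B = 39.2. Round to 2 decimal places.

0.28

At P_A = 23.23 and P_B = 39.2: Q_A = 2064.806.
∂Q_A/∂P_B = 15.
ε = (∂Q_A/∂P_B)(P_B/Q_A) = 15 × (39.2/2064.806) ≈ 0.28.
Since ε > 0, store-brand cereal and national-brand cereal are substitutes.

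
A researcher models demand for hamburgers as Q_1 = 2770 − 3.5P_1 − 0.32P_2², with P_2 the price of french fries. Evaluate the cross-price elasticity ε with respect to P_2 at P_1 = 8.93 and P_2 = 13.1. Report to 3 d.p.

-0.041

At P_1 = 8.93 and P_2 = 13.1: Q_1 = 2683.830.
∂Q_1/∂P_2 = -0.64P_2 = -0.64(13.1) = -8.3840.
ε = (∂Q_1/∂P_2)(P_2/Q_1) = -8.3840 × (13.1/2683.830) ≈ -0.041.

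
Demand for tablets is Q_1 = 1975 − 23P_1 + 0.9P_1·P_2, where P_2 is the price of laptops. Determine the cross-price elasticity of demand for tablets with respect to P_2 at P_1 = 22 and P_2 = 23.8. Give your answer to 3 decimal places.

0.243

At P_1 = 22 and P_2 = 23.8: Q_1 = 1940.24.
∂Q_1/∂P_2 = 0.9P_1 = 0.9(22) = 19.8000.
ε = (∂Q_1/∂P_2)(P_2/Q_1) = 19.8000 × (23.8/1940.24) ≈ 0.243.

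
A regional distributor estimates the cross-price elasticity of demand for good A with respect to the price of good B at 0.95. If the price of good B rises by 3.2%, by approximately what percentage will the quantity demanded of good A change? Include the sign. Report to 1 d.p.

3.0%

%ΔQ ≈ ε × %ΔP of good B = 0.95 × (3.2%) = 3.0%.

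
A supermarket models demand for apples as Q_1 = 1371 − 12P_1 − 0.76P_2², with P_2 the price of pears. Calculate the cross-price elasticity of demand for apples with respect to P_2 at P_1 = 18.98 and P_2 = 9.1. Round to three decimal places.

-0.117

At P_1 = 18.98 and P_2 = 9.1: Q_1 = 1080.304.
∂Q_1/∂P_2 = -1.52P_2 = -1.52(9.1) = -13.8320.
ε = (∂Q_1/∂P_2)(P_2/Q_1) = -13.8320 × (9.1/1080.304) ≈ -0.117.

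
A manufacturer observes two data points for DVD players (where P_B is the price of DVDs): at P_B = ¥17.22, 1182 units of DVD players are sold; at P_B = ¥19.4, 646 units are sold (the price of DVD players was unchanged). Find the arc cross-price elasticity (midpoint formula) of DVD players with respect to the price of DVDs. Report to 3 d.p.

ΔQ_A = 646 − 1182 = -536; ΔP_B = 19.4 − 17.22 = 2.18.
Midpoints: Q̄_A = 914.0, P̄_B = 18.31.
ε = (ΔQ_A/Q̄_A)/(ΔP_B/P̄_B) = (-536/914.0)/(2.18/18.31) ≈ -4.926.

-4.926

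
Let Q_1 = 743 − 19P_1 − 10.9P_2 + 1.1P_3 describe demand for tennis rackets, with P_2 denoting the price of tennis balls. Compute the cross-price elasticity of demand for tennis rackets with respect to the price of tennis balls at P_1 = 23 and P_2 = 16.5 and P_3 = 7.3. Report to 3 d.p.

At P_1 = 23 and P_2 = 16.5 and P_3 = 7.3: Q_1 = 134.18.
∂Q_1/∂P_2 = -10.9.
ε = (∂Q_1/∂P_2)(P_2/Q_1) = -10.9 × (16.5/134.18) ≈ -1.340.

-1.340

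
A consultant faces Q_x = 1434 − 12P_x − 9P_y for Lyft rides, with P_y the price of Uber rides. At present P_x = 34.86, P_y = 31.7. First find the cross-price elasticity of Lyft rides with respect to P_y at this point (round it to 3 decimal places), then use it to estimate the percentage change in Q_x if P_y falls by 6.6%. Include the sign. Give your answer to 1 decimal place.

2.6%

At P_x = 34.86, P_y = 31.7: Q_x = 730.38.
∂Q_x/∂P_y = -9.
ε = (∂Q_x/∂P_y)(P_y/Q_x) = -9.0000 × 31.7/730.38 ≈ -0.391.
%ΔQ_x ≈ ε × %ΔP_y = -0.391 × (-6.6%) = 2.6%.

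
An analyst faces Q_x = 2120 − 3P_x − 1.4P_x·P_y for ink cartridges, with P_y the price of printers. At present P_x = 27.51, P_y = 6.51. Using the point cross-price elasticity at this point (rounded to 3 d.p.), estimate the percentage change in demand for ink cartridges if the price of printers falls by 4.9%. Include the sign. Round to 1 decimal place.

At P_x = 27.51, P_y = 6.51: Q_x = 1786.744.
∂Q_x/∂P_y = -1.4P_x = -38.5140.
ε = (∂Q_x/∂P_y)(P_y/Q_x) = -38.5140 × 6.51/1786.744 ≈ -0.140.
%ΔQ_x ≈ ε × %ΔP_y = -0.140 × (-4.9%) = 0.7%.

0.7%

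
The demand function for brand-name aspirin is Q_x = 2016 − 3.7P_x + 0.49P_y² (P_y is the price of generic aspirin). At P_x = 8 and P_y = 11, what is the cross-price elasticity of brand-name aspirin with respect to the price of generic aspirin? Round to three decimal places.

0.058

At P_x = 8 and P_y = 11: Q_x = 2045.69.
∂Q_x/∂P_y = 0.98P_y = 0.98(11) = 10.7800.
ε = (∂Q_x/∂P_y)(P_y/Q_x) = 10.7800 × (11/2045.69) ≈ 0.058.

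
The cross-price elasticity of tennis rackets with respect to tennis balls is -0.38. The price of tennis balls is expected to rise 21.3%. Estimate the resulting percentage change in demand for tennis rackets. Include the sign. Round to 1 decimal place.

-8.1%

%ΔQ ≈ ε × %ΔP of tennis balls = -0.38 × (21.3%) = -8.1%.
Demand for tennis rackets falls by about 8.1%.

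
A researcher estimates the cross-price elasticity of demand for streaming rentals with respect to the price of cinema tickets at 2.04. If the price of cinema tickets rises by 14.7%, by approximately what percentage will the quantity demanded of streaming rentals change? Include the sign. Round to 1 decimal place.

%ΔQ ≈ ε × %ΔP of cinema tickets = 2.04 × (14.7%) = 30.0%.

30.0%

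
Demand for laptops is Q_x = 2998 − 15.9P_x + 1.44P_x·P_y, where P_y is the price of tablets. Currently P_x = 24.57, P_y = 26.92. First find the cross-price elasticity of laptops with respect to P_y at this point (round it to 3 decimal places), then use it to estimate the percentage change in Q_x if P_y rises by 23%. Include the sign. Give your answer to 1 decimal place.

At P_x = 24.57, P_y = 26.92: Q_x = 3559.788.
∂Q_x/∂P_y = 1.44P_x = 35.3808.
ε = (∂Q_x/∂P_y)(P_y/Q_x) = 35.3808 × 26.92/3559.788 ≈ 0.268.
%ΔQ_x ≈ ε × %ΔP_y = 0.268 × (23%) = 6.2%.

6.2%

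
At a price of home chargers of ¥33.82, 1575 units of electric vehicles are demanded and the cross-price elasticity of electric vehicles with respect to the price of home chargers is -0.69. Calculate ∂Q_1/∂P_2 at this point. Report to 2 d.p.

ε = (∂Q_1/∂P_2)·(P_2/Q_1) ⇒ ∂Q_1/∂P_2 = ε·Q_1/P_2 = -0.69 × 1575/33.82 ≈ -32.13.

-32.13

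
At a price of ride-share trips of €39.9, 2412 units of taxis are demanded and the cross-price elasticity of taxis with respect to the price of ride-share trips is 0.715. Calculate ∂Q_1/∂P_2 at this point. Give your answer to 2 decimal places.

ε = (∂Q_1/∂P_2)·(P_2/Q_1) ⇒ ∂Q_1/∂P_2 = ε·Q_1/P_2 = 0.715 × 2412/39.9 ≈ 43.22.

43.22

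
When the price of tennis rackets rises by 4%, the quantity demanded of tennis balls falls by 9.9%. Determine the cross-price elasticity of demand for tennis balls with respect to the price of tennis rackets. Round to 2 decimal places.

-2.48

ε = (%ΔQ of tennis balls) / (%ΔP of tennis rackets) = (-9.9%) / (4%) ≈ -2.48.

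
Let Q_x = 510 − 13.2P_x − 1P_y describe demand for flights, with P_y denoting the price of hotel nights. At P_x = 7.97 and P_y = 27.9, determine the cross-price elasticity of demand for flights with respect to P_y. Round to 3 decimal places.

-0.074

At P_x = 7.97 and P_y = 27.9: Q_x = 376.896.
∂Q_x/∂P_y = -1.
ε = (∂Q_x/∂P_y)(P_y/Q_x) = -1 × (27.9/376.896) ≈ -0.074.
Since ε < 0, flights and hotel nights are complements.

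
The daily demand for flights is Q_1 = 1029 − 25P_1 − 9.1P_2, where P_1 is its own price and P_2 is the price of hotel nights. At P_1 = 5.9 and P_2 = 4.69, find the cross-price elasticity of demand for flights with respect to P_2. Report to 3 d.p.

-0.051

At P_1 = 5.9 and P_2 = 4.69: Q_1 = 838.821.
∂Q_1/∂P_2 = -9.1.
ε = (∂Q_1/∂P_2)(P_2/Q_1) = -9.1 × (4.69/838.821) ≈ -0.051.
Since ε < 0, flights and hotel nights are complements.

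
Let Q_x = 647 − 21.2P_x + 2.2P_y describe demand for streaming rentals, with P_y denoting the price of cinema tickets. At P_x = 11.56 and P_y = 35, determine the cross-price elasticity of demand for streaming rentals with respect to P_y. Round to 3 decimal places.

At P_x = 11.56 and P_y = 35: Q_x = 478.928.
∂Q_x/∂P_y = 2.2.
ε = (∂Q_x/∂P_y)(P_y/Q_x) = 2.2 × (35/478.928) ≈ 0.161.

0.161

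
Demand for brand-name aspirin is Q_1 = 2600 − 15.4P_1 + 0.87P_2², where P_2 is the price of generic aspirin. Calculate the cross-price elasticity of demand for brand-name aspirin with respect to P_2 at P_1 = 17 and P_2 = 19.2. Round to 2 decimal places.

At P_1 = 17 and P_2 = 19.2: Q_1 = 2658.917.
∂Q_1/∂P_2 = 1.74P_2 = 1.74(19.2) = 33.4080.
ε = (∂Q_1/∂P_2)(P_2/Q_1) = 33.4080 × (19.2/2658.917) ≈ 0.24.

0.24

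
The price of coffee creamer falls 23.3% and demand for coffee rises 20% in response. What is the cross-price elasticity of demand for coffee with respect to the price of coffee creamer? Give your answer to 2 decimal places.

ε = (%ΔQ of coffee) / (%ΔP of coffee creamer) = (20%) / (-23.3%) ≈ -0.86.

-0.86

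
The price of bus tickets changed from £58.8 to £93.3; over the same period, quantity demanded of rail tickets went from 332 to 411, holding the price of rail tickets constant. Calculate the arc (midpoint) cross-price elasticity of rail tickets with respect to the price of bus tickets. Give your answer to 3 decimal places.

ΔQ_A = 411 − 332 = 79; ΔP_B = 93.3 − 58.8 = 34.5.
Midpoints: Q̄_A = 371.5, P̄_B = 76.05.
ε = (ΔQ_A/Q̄_A)/(ΔP_B/P̄_B) = (79/371.5)/(34.5/76.05) ≈ 0.469.
ε > 0: rail tickets and bus tickets are substitutes.

0.469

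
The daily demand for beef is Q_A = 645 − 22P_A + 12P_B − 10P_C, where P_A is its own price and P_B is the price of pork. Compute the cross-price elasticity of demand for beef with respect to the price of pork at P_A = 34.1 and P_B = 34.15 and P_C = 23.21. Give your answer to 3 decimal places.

5.652

At P_A = 34.1 and P_B = 34.15 and P_C = 23.21: Q_A = 72.5.
∂Q_A/∂P_B = 12.
ε = (∂Q_A/∂P_B)(P_B/Q_A) = 12 × (34.15/72.5) ≈ 5.652.
Since ε > 0, beef and pork are substitutes.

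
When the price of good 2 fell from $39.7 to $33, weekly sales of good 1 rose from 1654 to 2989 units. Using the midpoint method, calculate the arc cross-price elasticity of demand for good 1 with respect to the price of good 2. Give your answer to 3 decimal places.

ΔQ_1 = 2989 − 1654 = 1335; ΔP_2 = 33 − 39.7 = -6.7.
Midpoints: Q̄_1 = 2321.5, P̄_2 = 36.35.
ε = (ΔQ_1/Q̄_1)/(ΔP_2/P̄_2) = (1335/2321.5)/(-6.7/36.35) ≈ -3.120.

-3.120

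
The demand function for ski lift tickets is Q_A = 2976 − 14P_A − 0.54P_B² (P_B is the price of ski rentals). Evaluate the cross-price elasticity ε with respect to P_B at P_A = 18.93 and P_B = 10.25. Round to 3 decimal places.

At P_A = 18.93 and P_B = 10.25: Q_A = 2654.246.
∂Q_A/∂P_B = -1.08P_B = -1.08(10.25) = -11.0700.
ε = (∂Q_A/∂P_B)(P_B/Q_A) = -11.0700 × (10.25/2654.246) ≈ -0.043.
ε < 0: complements.

-0.043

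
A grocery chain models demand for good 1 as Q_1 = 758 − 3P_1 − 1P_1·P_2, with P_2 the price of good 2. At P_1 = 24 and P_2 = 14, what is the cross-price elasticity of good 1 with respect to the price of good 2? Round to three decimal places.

-0.960

At P_1 = 24 and P_2 = 14: Q_1 = 350.
∂Q_1/∂P_2 = -1P_1 = -1(24) = -24.0000.
ε = (∂Q_1/∂P_2)(P_2/Q_1) = -24.0000 × (14/350) ≈ -0.960.
ε < 0: complements.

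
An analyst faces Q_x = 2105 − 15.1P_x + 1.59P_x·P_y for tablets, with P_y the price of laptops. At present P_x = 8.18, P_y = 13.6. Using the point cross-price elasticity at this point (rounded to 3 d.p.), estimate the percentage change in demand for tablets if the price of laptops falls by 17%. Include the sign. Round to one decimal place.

At P_x = 8.18, P_y = 13.6: Q_x = 2158.366.
∂Q_x/∂P_y = 1.59P_x = 13.0062.
ε = (∂Q_x/∂P_y)(P_y/Q_x) = 13.0062 × 13.6/2158.366 ≈ 0.082.
%ΔQ_x ≈ ε × %ΔP_y = 0.082 × (-17%) = -1.4%.

-1.4%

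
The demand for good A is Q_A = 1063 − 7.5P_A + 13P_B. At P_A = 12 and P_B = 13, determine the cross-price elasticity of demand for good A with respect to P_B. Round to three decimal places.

At P_A = 12 and P_B = 13: Q_A = 1142.
∂Q_A/∂P_B = 13.
ε = (∂Q_A/∂P_B)(P_B/Q_A) = 13 × (13/1142) ≈ 0.148.

0.148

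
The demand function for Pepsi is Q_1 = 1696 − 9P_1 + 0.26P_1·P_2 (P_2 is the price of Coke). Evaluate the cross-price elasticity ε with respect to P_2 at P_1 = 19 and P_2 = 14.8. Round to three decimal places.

0.046

At P_1 = 19 and P_2 = 14.8: Q_1 = 1598.112.
∂Q_1/∂P_2 = 0.26P_1 = 0.26(19) = 4.9400.
ε = (∂Q_1/∂P_2)(P_2/Q_1) = 4.9400 × (14.8/1598.112) ≈ 0.046.
ε > 0: substitutes.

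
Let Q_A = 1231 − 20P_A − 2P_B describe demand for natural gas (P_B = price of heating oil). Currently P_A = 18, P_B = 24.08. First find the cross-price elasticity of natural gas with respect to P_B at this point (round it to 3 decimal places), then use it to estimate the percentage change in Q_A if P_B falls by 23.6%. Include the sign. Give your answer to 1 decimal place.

1.4%

At P_A = 18, P_B = 24.08: Q_A = 822.84.
∂Q_A/∂P_B = -2.
ε = (∂Q_A/∂P_B)(P_B/Q_A) = -2.0000 × 24.08/822.84 ≈ -0.059.
%ΔQ_A ≈ ε × %ΔP_B = -0.059 × (-23.6%) = 1.4%.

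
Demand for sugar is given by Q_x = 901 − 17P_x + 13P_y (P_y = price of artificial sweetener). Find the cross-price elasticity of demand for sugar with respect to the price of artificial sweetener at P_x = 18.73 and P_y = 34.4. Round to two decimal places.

0.43

At P_x = 18.73 and P_y = 34.4: Q_x = 1029.79.
∂Q_x/∂P_y = 13.
ε = (∂Q_x/∂P_y)(P_y/Q_x) = 13 × (34.4/1029.79) ≈ 0.43.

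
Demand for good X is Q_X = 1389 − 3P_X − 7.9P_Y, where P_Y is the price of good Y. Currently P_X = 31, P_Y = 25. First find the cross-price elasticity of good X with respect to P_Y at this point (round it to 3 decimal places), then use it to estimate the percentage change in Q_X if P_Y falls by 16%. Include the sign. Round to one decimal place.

At P_X = 31, P_Y = 25: Q_X = 1098.5.
∂Q_X/∂P_Y = -7.9.
ε = (∂Q_X/∂P_Y)(P_Y/Q_X) = -7.9000 × 25/1098.5 ≈ -0.180.
%ΔQ_X ≈ ε × %ΔP_Y = -0.180 × (-16%) = 2.9%.

2.9%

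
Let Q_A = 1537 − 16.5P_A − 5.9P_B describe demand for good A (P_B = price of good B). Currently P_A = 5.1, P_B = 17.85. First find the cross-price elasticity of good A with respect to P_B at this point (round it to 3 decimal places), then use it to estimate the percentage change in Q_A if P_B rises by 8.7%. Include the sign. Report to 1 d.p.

At P_A = 5.1, P_B = 17.85: Q_A = 1347.535.
∂Q_A/∂P_B = -5.9.
ε = (∂Q_A/∂P_B)(P_B/Q_A) = -5.9000 × 17.85/1347.535 ≈ -0.078.
%ΔQ_A ≈ ε × %ΔP_B = -0.078 × (8.7%) = -0.7%.

-0.7%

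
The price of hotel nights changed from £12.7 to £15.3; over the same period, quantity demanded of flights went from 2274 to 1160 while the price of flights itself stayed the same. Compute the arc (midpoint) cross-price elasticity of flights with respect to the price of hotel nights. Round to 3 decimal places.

-3.494

ΔQ_A = 1160 − 2274 = -1114; ΔP_B = 15.3 − 12.7 = 2.6.
Midpoints: Q̄_A = 1717.0, P̄_B = 14.00.
ε = (ΔQ_A/Q̄_A)/(ΔP_B/P̄_B) = (-1114/1717.0)/(2.6/14.00) ≈ -3.494.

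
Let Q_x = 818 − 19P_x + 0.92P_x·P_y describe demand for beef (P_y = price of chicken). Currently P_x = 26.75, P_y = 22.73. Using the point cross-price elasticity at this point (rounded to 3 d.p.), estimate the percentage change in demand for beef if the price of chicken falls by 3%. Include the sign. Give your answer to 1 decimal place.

-1.9%

At P_x = 26.75, P_y = 22.73: Q_x = 869.135.
∂Q_x/∂P_y = 0.92P_x = 24.6100.
ε = (∂Q_x/∂P_y)(P_y/Q_x) = 24.6100 × 22.73/869.135 ≈ 0.644.
%ΔQ_x ≈ ε × %ΔP_y = 0.644 × (-3%) = -1.9%.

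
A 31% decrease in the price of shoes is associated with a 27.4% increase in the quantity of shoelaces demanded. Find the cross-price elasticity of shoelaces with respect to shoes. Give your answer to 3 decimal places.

ε = (%ΔQ of shoelaces) / (%ΔP of shoes) = (27.4%) / (-31%) ≈ -0.884.
Negative cross-price elasticity: complements.

-0.884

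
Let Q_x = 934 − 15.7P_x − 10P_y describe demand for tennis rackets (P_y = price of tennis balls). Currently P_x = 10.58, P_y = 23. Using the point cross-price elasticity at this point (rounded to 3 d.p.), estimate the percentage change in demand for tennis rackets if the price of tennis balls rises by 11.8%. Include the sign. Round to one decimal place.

At P_x = 10.58, P_y = 23: Q_x = 537.894.
∂Q_x/∂P_y = -10.
ε = (∂Q_x/∂P_y)(P_y/Q_x) = -10.0000 × 23/537.894 ≈ -0.428.
%ΔQ_x ≈ ε × %ΔP_y = -0.428 × (11.8%) = -5.1%.

-5.1%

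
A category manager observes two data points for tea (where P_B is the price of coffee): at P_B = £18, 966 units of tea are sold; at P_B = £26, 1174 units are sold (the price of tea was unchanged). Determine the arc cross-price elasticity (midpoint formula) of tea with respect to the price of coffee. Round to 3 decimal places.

ΔQ_A = 1174 − 966 = 208; ΔP_B = 26 − 18 = 8.
Midpoints: Q̄_A = 1070.0, P̄_B = 22.00.
ε = (ΔQ_A/Q̄_A)/(ΔP_B/P̄_B) = (208/1070.0)/(8/22.00) ≈ 0.535.

0.535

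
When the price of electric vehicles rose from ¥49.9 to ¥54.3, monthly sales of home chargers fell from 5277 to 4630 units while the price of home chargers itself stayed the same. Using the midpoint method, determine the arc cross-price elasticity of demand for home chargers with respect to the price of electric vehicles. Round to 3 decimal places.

-1.547

ΔQ_A = 4630 − 5277 = -647; ΔP_B = 54.3 − 49.9 = 4.4.
Midpoints: Q̄_A = 4953.5, P̄_B = 52.10.
ε = (ΔQ_A/Q̄_A)/(ΔP_B/P̄_B) = (-647/4953.5)/(4.4/52.10) ≈ -1.547.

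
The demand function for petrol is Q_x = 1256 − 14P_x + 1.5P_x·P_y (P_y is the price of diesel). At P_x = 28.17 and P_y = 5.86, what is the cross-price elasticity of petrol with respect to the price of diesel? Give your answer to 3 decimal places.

0.223

At P_x = 28.17 and P_y = 5.86: Q_x = 1109.234.
∂Q_x/∂P_y = 1.5P_x = 1.5(28.17) = 42.2550.
ε = (∂Q_x/∂P_y)(P_y/Q_x) = 42.2550 × (5.86/1109.234) ≈ 0.223.
ε > 0: substitutes.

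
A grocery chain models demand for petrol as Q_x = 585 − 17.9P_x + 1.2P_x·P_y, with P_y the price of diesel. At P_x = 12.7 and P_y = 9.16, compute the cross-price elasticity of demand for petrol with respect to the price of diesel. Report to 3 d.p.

At P_x = 12.7 and P_y = 9.16: Q_x = 497.268.
∂Q_x/∂P_y = 1.2P_x = 1.2(12.7) = 15.2400.
ε = (∂Q_x/∂P_y)(P_y/Q_x) = 15.2400 × (9.16/497.268) ≈ 0.281.

0.281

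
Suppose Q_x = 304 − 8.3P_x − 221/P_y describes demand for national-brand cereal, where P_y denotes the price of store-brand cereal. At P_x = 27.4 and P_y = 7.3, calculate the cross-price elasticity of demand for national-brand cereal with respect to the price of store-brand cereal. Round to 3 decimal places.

At P_x = 27.4 and P_y = 7.3: Q_x = 46.306.
∂Q_x/∂P_y = 221/P_y² = 4.1471.
ε = (∂Q_x/∂P_y)(P_y/Q_x) = 4.1471 × (7.3/46.306) ≈ 0.654.

0.654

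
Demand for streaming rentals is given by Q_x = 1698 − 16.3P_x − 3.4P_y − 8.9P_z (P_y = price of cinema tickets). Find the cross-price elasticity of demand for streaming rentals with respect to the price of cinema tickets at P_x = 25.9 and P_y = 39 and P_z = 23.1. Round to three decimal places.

-0.141

At P_x = 25.9 and P_y = 39 and P_z = 23.1: Q_x = 937.64.
∂Q_x/∂P_y = -3.4.
ε = (∂Q_x/∂P_y)(P_y/Q_x) = -3.4 × (39/937.64) ≈ -0.141.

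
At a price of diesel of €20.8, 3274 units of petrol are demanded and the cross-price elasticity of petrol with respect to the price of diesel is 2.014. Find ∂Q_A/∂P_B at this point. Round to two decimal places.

ε = (∂Q_A/∂P_B)·(P_B/Q_A) ⇒ ∂Q_A/∂P_B = ε·Q_A/P_B = 2.014 × 3274/20.8 ≈ 317.01.

317.01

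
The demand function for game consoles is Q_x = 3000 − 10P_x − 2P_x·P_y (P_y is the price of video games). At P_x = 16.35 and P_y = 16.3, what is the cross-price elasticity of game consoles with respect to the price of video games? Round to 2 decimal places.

At P_x = 16.35 and P_y = 16.3: Q_x = 2303.49.
∂Q_x/∂P_y = -2P_x = -2(16.35) = -32.7000.
ε = (∂Q_x/∂P_y)(P_y/Q_x) = -32.7000 × (16.3/2303.49) ≈ -0.23.

-0.23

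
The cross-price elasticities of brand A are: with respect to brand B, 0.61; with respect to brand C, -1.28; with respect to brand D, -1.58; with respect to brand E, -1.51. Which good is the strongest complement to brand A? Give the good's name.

Complements have ε < 0. The most negative value is -1.58 (brand D).

brand D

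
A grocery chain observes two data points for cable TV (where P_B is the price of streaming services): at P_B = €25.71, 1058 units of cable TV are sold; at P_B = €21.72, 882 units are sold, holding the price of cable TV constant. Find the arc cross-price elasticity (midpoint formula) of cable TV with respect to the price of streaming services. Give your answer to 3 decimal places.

ΔQ_A = 882 − 1058 = -176; ΔP_B = 21.72 − 25.71 = -3.99.
Midpoints: Q̄_A = 970.0, P̄_B = 23.71.
ε = (ΔQ_A/Q̄_A)/(ΔP_B/P̄_B) = (-176/970.0)/(-3.99/23.71) ≈ 1.078.

1.078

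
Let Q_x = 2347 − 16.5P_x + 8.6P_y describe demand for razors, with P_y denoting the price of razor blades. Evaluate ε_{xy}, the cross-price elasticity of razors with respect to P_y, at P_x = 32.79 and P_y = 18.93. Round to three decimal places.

At P_x = 32.79 and P_y = 18.93: Q_x = 1968.763.
∂Q_x/∂P_y = 8.6.
ε = (∂Q_x/∂P_y)(P_y/Q_x) = 8.6 × (18.93/1968.763) ≈ 0.083.
Since ε > 0, razors and razor blades are substitutes.

0.083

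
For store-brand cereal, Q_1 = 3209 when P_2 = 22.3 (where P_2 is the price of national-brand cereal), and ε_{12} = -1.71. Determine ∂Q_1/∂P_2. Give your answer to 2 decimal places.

-246.07

ε = (∂Q_1/∂P_2)·(P_2/Q_1) ⇒ ∂Q_1/∂P_2 = ε·Q_1/P_2 = -1.71 × 3209/22.3 ≈ -246.07.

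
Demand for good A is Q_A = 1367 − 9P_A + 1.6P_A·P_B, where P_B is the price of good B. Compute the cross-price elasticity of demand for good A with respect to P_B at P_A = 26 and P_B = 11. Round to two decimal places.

0.29

At P_A = 26 and P_B = 11: Q_A = 1590.6.
∂Q_A/∂P_B = 1.6P_A = 1.6(26) = 41.6000.
ε = (∂Q_A/∂P_B)(P_B/Q_A) = 41.6000 × (11/1590.6) ≈ 0.29.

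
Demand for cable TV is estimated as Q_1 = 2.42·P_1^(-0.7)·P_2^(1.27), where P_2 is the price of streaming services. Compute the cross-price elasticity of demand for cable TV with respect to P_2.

1.27

In a log-linear (constant-elasticity) demand function, the coefficient on the exponent of P_2 is the cross-price elasticity.
ε = 1.27. Positive, so cable TV and streaming services are substitutes.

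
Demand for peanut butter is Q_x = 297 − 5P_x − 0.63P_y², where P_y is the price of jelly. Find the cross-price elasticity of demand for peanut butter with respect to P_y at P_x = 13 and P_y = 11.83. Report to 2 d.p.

-1.23

At P_x = 13 and P_y = 11.83: Q_x = 143.832.
∂Q_x/∂P_y = -1.26P_y = -1.26(11.83) = -14.9058.
ε = (∂Q_x/∂P_y)(P_y/Q_x) = -14.9058 × (11.83/143.832) ≈ -1.23.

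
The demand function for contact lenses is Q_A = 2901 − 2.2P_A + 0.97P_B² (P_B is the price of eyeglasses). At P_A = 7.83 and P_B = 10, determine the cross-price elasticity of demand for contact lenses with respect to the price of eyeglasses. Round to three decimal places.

0.065

At P_A = 7.83 and P_B = 10: Q_A = 2980.774.
∂Q_A/∂P_B = 1.94P_B = 1.94(10) = 19.4000.
ε = (∂Q_A/∂P_B)(P_B/Q_A) = 19.4000 × (10/2980.774) ≈ 0.065.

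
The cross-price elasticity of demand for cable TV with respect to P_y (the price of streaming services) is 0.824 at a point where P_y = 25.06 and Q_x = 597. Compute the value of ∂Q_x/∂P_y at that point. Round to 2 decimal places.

ε = (∂Q_x/∂P_y)·(P_y/Q_x) ⇒ ∂Q_x/∂P_y = ε·Q_x/P_y = 0.824 × 597/25.06 ≈ 19.63.

19.63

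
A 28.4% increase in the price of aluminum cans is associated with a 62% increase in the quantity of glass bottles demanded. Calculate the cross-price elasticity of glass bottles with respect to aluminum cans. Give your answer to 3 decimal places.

2.183

ε = (%ΔQ of glass bottles) / (%ΔP of aluminum cans) = (62%) / (28.4%) ≈ 2.183.
Positive cross-price elasticity: substitutes.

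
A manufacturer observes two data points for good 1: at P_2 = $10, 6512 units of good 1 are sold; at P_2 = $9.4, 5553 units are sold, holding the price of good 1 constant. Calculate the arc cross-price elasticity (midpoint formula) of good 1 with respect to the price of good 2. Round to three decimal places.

2.570

ΔQ_1 = 5553 − 6512 = -959; ΔP_2 = 9.4 − 10 = -0.6.
Midpoints: Q̄_1 = 6032.5, P̄_2 = 9.70.
ε = (ΔQ_1/Q̄_1)/(ΔP_2/P̄_2) = (-959/6032.5)/(-0.6/9.70) ≈ 2.570.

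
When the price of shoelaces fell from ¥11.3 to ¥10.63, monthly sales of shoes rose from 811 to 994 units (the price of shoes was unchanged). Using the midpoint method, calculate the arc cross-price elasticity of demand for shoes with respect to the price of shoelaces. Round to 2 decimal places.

ΔQ_A = 994 − 811 = 183; ΔP_B = 10.63 − 11.3 = -0.67.
Midpoints: Q̄_A = 902.5, P̄_B = 10.96.
ε = (ΔQ_A/Q̄_A)/(ΔP_B/P̄_B) = (183/902.5)/(-0.67/10.96) ≈ -3.32.
ε < 0: shoes and shoelaces are complements.

-3.32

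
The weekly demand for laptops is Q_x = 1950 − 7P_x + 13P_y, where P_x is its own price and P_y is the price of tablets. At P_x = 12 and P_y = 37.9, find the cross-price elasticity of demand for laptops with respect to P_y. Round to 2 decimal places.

At P_x = 12 and P_y = 37.9: Q_x = 2358.7.
∂Q_x/∂P_y = 13.
ε = (∂Q_x/∂P_y)(P_y/Q_x) = 13 × (37.9/2358.7) ≈ 0.21.
Since ε > 0, laptops and tablets are substitutes.

0.21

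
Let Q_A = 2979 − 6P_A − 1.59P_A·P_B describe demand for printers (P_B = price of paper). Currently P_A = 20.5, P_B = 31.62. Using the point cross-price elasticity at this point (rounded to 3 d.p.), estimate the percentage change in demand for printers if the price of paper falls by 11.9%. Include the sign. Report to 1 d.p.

6.7%

At P_A = 20.5, P_B = 31.62: Q_A = 1825.346.
∂Q_A/∂P_B = -1.59P_A = -32.5950.
ε = (∂Q_A/∂P_B)(P_B/Q_A) = -32.5950 × 31.62/1825.346 ≈ -0.565.
%ΔQ_A ≈ ε × %ΔP_B = -0.565 × (-11.9%) = 6.7%.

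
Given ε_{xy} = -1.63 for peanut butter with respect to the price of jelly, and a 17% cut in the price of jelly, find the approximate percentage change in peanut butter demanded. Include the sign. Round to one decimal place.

%ΔQ ≈ ε × %ΔP of jelly = -1.63 × (-17%) = 27.7%.
Demand for peanut butter rises by about 27.7%.

27.7%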